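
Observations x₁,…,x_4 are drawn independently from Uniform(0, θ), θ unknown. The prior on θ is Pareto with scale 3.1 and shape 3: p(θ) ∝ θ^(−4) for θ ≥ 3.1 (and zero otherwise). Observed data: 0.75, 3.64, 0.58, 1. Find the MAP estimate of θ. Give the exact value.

θ̂_MAP = 3.64

The Uniform(0, θ) likelihood is θ^(−n) for θ ≥ max(xᵢ), zero otherwise. Here max(xᵢ) = 3.64.
Posterior ∝ θ^(−4) · θ^(−4) = θ^(−8) on θ ≥ max(3.1, 3.64) = 3.64.
This density is strictly decreasing in θ, so the posterior mode lies at the lower boundary of the support.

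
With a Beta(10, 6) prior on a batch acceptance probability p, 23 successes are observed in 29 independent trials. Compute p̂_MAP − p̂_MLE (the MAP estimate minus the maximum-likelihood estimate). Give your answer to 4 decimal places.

MAP − MLE = -0.0489

Posterior is Beta(33, 12); MAP = (33−1)/(45−2) = 32/43 ≈ 0.74419.
MLE ignores the prior: p̂_MLE = k/n = 23/29 ≈ 0.79310.
Difference = 32/43 − 23/29 = -61/1247 ≈ -0.0489.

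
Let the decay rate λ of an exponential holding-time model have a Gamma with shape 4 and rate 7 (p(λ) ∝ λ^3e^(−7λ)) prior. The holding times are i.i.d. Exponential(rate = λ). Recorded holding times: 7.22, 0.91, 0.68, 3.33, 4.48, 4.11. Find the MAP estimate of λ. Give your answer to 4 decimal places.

λ̂_MAP = 0.3246

The Exponential(rate=λ) likelihood is ∝ λ^n e^(−λΣtᵢ). Here n = 6 and Σtᵢ = 7.22 + 0.91 + 0.68 + 3.33 + 4.48 + 4.11 = 20.73.
Posterior ∝ λ^3e^(−7λ) · λ^6e^(−20.73λ) = λ^9e^(−27.73λ), i.e. Gamma(10, 27.73).
Mode = (a−1)/b = 9/27.73 ≈ 0.3246.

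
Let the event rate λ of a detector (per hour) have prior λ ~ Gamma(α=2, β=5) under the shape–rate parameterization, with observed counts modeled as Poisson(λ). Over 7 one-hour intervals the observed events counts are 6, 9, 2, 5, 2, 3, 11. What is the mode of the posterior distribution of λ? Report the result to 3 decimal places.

λ̂_MAP = 3.250

Σxᵢ = 6+9+2+5+2+3+11 = 38, with n = 7.
Posterior ∝ λe^(−5λ) · λ^38e^(−7λ) = λ^39e^(−12λ), i.e. Gamma(shape=40, rate=12).
The mode of a Gamma(a, b) with a ≥ 1 (shape–rate) is (a−1)/b = 39/12 ≈ 3.250.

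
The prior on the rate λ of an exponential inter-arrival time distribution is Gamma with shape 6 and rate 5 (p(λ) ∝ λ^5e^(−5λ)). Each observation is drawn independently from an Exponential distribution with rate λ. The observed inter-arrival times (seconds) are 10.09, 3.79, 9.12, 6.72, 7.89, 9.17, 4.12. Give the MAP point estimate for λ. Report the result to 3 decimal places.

λ̂_MAP = 0.215

The Exponential(rate=λ) likelihood is ∝ λ^n e^(−λΣtᵢ). Here n = 7 and Σtᵢ = 10.09 + 3.79 + 9.12 + 6.72 + 7.89 + 9.17 + 4.12 = 50.90.
Posterior ∝ λ^5e^(−5λ) · λ^7e^(−50.90λ) = λ^12e^(−55.90λ), i.e. Gamma(13, 55.90).
Mode = (a−1)/b = 12/55.90 ≈ 0.215.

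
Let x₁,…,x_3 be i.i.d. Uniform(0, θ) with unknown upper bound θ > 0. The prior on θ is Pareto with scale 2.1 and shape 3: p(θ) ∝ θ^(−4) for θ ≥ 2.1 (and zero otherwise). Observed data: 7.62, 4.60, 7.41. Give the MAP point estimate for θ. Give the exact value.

θ̂_MAP = 7.62

The Uniform(0, θ) likelihood is θ^(−n) for θ ≥ max(xᵢ), zero otherwise. Here max(xᵢ) = 7.62.
Posterior ∝ θ^(−4) · θ^(−3) = θ^(−7) on θ ≥ max(2.1, 7.62) = 7.62.
This density is strictly decreasing in θ, so the posterior mode lies at the lower boundary of the support.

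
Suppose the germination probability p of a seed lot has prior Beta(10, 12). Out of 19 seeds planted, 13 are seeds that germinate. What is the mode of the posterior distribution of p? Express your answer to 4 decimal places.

p̂_MAP = 0.5641

Prior: Beta(10, 12).
Data: 13 successes in 19 trials. The binomial likelihood contributes p^13(1−p)^6, so the posterior is Beta(10+13, 12+6) = Beta(23, 18).
For Beta(a, b) with a, b > 1 the mode is (a−1)/(a+b−2) = 22/39 ≈ 0.5641.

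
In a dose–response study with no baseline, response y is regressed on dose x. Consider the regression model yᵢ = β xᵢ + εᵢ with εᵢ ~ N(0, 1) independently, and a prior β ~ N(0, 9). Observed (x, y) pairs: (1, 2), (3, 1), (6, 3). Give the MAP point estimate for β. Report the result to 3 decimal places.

β̂_MAP = 0.499

log p(β | y) = −Σ(yᵢ − βxᵢ)²/(2·1) − β²/(2·9) + const.
Setting the derivative to zero: Σxᵢ(yᵢ − βxᵢ)/1 − β/9 = 0, so β = Σxᵢyᵢ / (Σxᵢ² + σ²/τ²).
Σxᵢyᵢ = 1·2 + 3·1 + 6·3 = 23; Σxᵢ² = 46; σ²/τ² = 1/9.
β̂_MAP = 23 / (46 + 1/9) = 23/(415/9) = 207/415 ≈ 0.499.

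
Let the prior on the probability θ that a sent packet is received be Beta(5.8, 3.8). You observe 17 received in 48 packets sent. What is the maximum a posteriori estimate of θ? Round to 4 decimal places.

Prior: Beta(5.8, 3.8).
Data: 17 successes in 48 trials. The binomial likelihood contributes θ^17(1−θ)^31, so the posterior is Beta(5.8+17, 3.8+31) = Beta(22.8, 34.8).
For Beta(a, b) with a, b > 1 the mode is (a−1)/(a+b−2) = 21.8/55.6 ≈ 0.3921.

θ̂_MAP = 0.3921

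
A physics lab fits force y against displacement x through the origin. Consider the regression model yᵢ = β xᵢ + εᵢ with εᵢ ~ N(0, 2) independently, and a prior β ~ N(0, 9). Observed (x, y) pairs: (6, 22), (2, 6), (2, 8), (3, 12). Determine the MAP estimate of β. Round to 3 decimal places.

log p(β | y) = −Σ(yᵢ − βxᵢ)²/(2·2) − β²/(2·9) + const.
Setting the derivative to zero: Σxᵢ(yᵢ − βxᵢ)/2 − β/9 = 0, so β = Σxᵢyᵢ / (Σxᵢ² + σ²/τ²).
Σxᵢyᵢ = 6·22 + 2·6 + 2·8 + 3·12 = 196; Σxᵢ² = 53; σ²/τ² = 2/9.
β̂_MAP = 196 / (53 + 2/9) = 196/(479/9) = 1764/479 ≈ 3.683.

β̂_MAP = 3.683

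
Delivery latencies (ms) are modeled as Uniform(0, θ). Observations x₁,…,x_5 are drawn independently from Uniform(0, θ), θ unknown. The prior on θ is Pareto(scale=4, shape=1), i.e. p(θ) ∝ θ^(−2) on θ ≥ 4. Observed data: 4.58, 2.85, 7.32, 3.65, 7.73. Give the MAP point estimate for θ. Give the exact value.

θ̂_MAP = 7.73

The Uniform(0, θ) likelihood is θ^(−n) for θ ≥ max(xᵢ), zero otherwise. Here max(xᵢ) = 7.73.
Posterior ∝ θ^(−2) · θ^(−5) = θ^(−7) on θ ≥ max(4, 7.73) = 7.73.
This density is strictly decreasing in θ, so the posterior mode lies at the lower boundary of the support.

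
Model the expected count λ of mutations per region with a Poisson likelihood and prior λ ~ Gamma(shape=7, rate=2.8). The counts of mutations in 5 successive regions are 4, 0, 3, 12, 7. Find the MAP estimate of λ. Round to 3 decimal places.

Σxᵢ = 4+0+3+12+7 = 26, with n = 5.
Posterior ∝ λ^6e^(−2.8λ) · λ^26e^(−5λ) = λ^32e^(−7.8λ), i.e. Gamma(shape=33, rate=7.8).
The mode of a Gamma(a, b) with a ≥ 1 (shape–rate) is (a−1)/b = 32/7.8 ≈ 4.103.

λ̂_MAP = 4.103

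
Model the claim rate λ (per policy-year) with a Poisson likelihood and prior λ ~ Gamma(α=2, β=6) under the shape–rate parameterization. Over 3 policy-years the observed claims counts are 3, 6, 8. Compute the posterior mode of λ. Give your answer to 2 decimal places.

λ̂_MAP = 2.00

Σxᵢ = 3+6+8 = 17, with n = 3.
Posterior ∝ λe^(−6λ) · λ^17e^(−3λ) = λ^18e^(−9λ), i.e. Gamma(shape=19, rate=9).
The mode of a Gamma(a, b) with a ≥ 1 (shape–rate) is (a−1)/b = 18/9 ≈ 2.00.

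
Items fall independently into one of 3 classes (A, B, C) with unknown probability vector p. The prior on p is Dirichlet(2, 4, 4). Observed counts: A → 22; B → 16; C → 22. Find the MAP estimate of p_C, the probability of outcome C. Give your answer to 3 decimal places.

MAP estimate of p_C = 0.373

The posterior is Dirichlet(αᵢ + nᵢ) = Dirichlet(24, 20, 26).
For a Dirichlet(a₁,…,a_K) with all aᵢ > 1, the mode has j-th component (aⱼ − 1)/(Σaᵢ − K).
Here Σaᵢ = 70 and K = 3, so p_C = (26 − 1)/(70 − 3) = 25/67 ≈ 0.373.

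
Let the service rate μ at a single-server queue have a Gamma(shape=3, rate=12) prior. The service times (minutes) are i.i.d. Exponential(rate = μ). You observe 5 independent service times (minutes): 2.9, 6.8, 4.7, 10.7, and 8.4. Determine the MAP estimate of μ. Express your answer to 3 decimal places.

μ̂_MAP = 0.154

The Exponential(rate=μ) likelihood is ∝ μ^n e^(−μΣtᵢ). Here n = 5 and Σtᵢ = 2.9 + 6.8 + 4.7 + 10.7 + 8.4 = 33.5.
Posterior ∝ μ^2e^(−12μ) · μ^5e^(−33.5μ) = μ^7e^(−45.5μ), i.e. Gamma(8, 45.5).
Mode = (a−1)/b = 7/45.5 ≈ 0.154.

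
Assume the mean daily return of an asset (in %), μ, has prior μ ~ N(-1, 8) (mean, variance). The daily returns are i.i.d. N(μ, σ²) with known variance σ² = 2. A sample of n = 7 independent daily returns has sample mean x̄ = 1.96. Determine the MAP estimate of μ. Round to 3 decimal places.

n = 7, x̄ = 1.96.
For a Normal prior and Normal likelihood with known variance, the posterior is Normal; its mode equals its mean, the precision-weighted average.
Prior precision 1/σ₀² = 1/8 = 0.125; data precision n/σ² = 7/2 = 3.5.
μ̂ = (0.125·(-1) + 3.5·1.96) / (0.125 + 3.5) = 6.735/3.625 = 1347/725 ≈ 1.858.

μ̂_MAP = 1.858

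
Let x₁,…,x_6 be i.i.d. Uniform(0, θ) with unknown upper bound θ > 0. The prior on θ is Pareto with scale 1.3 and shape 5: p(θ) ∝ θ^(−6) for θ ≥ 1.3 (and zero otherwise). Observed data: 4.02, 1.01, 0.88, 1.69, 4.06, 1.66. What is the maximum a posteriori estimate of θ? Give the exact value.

θ̂_MAP = 4.06

The Uniform(0, θ) likelihood is θ^(−n) for θ ≥ max(xᵢ), zero otherwise. Here max(xᵢ) = 4.06.
Posterior ∝ θ^(−6) · θ^(−6) = θ^(−12) on θ ≥ max(1.3, 4.06) = 4.06.
This density is strictly decreasing in θ, so the posterior mode lies at the lower boundary of the support.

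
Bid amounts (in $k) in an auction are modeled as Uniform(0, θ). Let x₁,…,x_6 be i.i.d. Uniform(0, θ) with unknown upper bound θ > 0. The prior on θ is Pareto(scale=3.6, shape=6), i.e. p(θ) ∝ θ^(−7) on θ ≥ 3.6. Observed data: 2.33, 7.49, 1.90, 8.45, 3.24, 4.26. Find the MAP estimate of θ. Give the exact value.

The Uniform(0, θ) likelihood is θ^(−n) for θ ≥ max(xᵢ), zero otherwise. Here max(xᵢ) = 8.45.
Posterior ∝ θ^(−7) · θ^(−6) = θ^(−13) on θ ≥ max(3.6, 8.45) = 8.45.
This density is strictly decreasing in θ, so the posterior mode lies at the lower boundary of the support.

θ̂_MAP = 8.45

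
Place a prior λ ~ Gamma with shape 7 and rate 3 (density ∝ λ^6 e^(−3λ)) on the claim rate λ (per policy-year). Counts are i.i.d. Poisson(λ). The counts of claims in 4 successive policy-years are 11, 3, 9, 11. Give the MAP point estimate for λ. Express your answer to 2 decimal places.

λ̂_MAP = 5.71

Σxᵢ = 11+3+9+11 = 34, with n = 4.
Posterior ∝ λ^6e^(−3λ) · λ^34e^(−4λ) = λ^40e^(−7λ), i.e. Gamma(shape=41, rate=7).
The mode of a Gamma(a, b) with a ≥ 1 (shape–rate) is (a−1)/b = 40/7 ≈ 5.71.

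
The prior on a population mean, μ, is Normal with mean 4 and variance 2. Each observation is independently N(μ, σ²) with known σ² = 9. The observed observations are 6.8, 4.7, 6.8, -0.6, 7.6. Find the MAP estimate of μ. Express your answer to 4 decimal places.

n = 5; x̄ = (6.8 + 4.7 + 6.8 + (-0.6) + 7.6)/5 = 25.3/5 = 5.06.
For a Normal prior and Normal likelihood with known variance, the posterior is Normal; its mode equals its mean, the precision-weighted average.
Prior precision 1/σ₀² = 1/2 = 0.5; data precision n/σ² = 5/9.
μ̂ = (0.5·4 + (5/9)·5.06) / (0.5 + 5/9) = (433/90)/(19/18) = 433/95 ≈ 4.5579.

μ̂_MAP = 4.5579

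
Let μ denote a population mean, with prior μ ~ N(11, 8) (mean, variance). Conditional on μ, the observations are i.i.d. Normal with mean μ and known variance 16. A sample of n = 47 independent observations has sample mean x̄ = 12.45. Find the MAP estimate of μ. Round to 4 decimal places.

n = 47, x̄ = 12.45.
For a Normal prior and Normal likelihood with known variance, the posterior is Normal; its mode equals its mean, the precision-weighted average.
Prior precision 1/σ₀² = 1/8 = 0.125; data precision n/σ² = 47/16 = 2.9375.
μ̂ = (0.125·11 + 2.9375·12.45) / (0.125 + 2.9375) = 37.946875/3.0625 = 12143/980 ≈ 12.3908.

μ̂_MAP = 12.3908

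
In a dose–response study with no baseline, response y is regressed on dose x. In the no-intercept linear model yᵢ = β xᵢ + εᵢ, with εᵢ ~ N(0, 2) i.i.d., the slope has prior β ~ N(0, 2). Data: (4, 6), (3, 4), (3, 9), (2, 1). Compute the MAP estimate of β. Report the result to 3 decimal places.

log p(β | y) = −Σ(yᵢ − βxᵢ)²/(2·2) − β²/(2·2) + const.
Setting the derivative to zero: Σxᵢ(yᵢ − βxᵢ)/2 − β/2 = 0, so β = Σxᵢyᵢ / (Σxᵢ² + σ²/τ²).
Σxᵢyᵢ = 4·6 + 3·4 + 3·9 + 2·1 = 65; Σxᵢ² = 38; σ²/τ² = 1.
β̂_MAP = 65 / (38 + 1) = 65/39 ≈ 1.667.

β̂_MAP = 1.667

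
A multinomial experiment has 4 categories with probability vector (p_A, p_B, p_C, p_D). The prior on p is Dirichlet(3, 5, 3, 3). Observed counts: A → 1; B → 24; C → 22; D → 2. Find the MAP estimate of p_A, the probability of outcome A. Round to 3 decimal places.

MAP estimate of p_A = 0.051

The posterior is Dirichlet(αᵢ + nᵢ) = Dirichlet(4, 29, 25, 5).
For a Dirichlet(a₁,…,a_K) with all aᵢ > 1, the mode has j-th component (aⱼ − 1)/(Σaᵢ − K).
Here Σaᵢ = 63 and K = 4, so p_A = (4 − 1)/(63 − 4) = 3/59 ≈ 0.051.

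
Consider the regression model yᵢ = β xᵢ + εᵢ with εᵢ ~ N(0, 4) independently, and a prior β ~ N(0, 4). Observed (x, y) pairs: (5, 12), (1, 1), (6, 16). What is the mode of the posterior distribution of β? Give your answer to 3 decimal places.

log p(β | y) = −Σ(yᵢ − βxᵢ)²/(2·4) − β²/(2·4) + const.
Setting the derivative to zero: Σxᵢ(yᵢ − βxᵢ)/4 − β/4 = 0, so β = Σxᵢyᵢ / (Σxᵢ² + σ²/τ²).
Σxᵢyᵢ = 5·12 + 1·1 + 6·16 = 157; Σxᵢ² = 62; σ²/τ² = 1.
β̂_MAP = 157 / (62 + 1) = 157/63 ≈ 2.492.

β̂_MAP = 2.492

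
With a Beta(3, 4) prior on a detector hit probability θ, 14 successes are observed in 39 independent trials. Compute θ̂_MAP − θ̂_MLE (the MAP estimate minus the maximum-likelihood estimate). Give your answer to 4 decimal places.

MAP − MLE = 0.0047

Posterior is Beta(17, 29); MAP = (17−1)/(46−2) = 16/44 ≈ 0.36364.
MLE ignores the prior: θ̂_MLE = k/n = 14/39 ≈ 0.35897.
Difference = 16/44 − 14/39 = 2/429 ≈ 0.0047.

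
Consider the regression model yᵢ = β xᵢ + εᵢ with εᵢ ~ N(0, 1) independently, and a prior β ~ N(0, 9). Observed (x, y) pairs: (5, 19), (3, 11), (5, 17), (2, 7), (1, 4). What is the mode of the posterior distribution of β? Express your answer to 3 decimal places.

β̂_MAP = 3.603

log p(β | y) = −Σ(yᵢ − βxᵢ)²/(2·1) − β²/(2·9) + const.
Setting the derivative to zero: Σxᵢ(yᵢ − βxᵢ)/1 − β/9 = 0, so β = Σxᵢyᵢ / (Σxᵢ² + σ²/τ²).
Σxᵢyᵢ = 5·19 + 3·11 + 5·17 + 2·7 + 1·4 = 231; Σxᵢ² = 64; σ²/τ² = 1/9.
β̂_MAP = 231 / (64 + 1/9) = 231/(577/9) = 2079/577 ≈ 3.603.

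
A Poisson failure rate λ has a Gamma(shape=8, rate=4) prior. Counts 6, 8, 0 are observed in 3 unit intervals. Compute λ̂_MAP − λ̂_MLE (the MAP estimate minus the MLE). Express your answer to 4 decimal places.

MAP − MLE = -1.6667

Σxᵢ = 14. Posterior is Gamma(22, 7); MAP = (22−1)/7 = 21/7 ≈ 3.00000.
MLE = x̄ = 14/3 ≈ 4.66667.
Difference = 21/7 − 14/3 = -5/3 ≈ -1.6667.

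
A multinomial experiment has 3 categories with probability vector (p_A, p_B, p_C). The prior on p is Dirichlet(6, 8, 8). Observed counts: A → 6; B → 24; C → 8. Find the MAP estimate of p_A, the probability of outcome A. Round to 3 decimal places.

The posterior is Dirichlet(αᵢ + nᵢ) = Dirichlet(12, 32, 16).
For a Dirichlet(a₁,…,a_K) with all aᵢ > 1, the mode has j-th component (aⱼ − 1)/(Σaᵢ − K).
Here Σaᵢ = 60 and K = 3, so p_A = (12 − 1)/(60 − 3) = 11/57 ≈ 0.193.

MAP estimate of p_A = 0.193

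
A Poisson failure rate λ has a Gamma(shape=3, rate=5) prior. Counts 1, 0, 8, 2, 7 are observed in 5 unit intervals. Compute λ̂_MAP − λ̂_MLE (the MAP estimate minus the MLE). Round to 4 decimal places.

MAP − MLE = -1.6000

Σxᵢ = 18. Posterior is Gamma(21, 10); MAP = (21−1)/10 = 20/10 ≈ 2.00000.
MLE = x̄ = 18/5 ≈ 3.60000.
Difference = 20/10 − 18/5 = -8/5 ≈ -1.6000.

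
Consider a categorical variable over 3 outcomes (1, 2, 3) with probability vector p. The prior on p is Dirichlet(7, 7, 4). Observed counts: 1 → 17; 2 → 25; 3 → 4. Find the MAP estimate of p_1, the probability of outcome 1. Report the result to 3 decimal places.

The posterior is Dirichlet(αᵢ + nᵢ) = Dirichlet(24, 32, 8).
For a Dirichlet(a₁,…,a_K) with all aᵢ > 1, the mode has j-th component (aⱼ − 1)/(Σaᵢ − K).
Here Σaᵢ = 64 and K = 3, so p_1 = (24 − 1)/(64 − 3) = 23/61 ≈ 0.377.

MAP estimate: 0.377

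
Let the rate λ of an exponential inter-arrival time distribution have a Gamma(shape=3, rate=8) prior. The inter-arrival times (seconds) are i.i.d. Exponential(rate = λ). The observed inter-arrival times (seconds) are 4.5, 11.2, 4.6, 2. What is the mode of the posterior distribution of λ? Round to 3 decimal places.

The Exponential(rate=λ) likelihood is ∝ λ^n e^(−λΣtᵢ). Here n = 4 and Σtᵢ = 4.5 + 11.2 + 4.6 + 2 = 22.3.
Posterior ∝ λ^2e^(−8λ) · λ^4e^(−22.3λ) = λ^6e^(−30.3λ), i.e. Gamma(7, 30.3).
Mode = (a−1)/b = 6/30.3 ≈ 0.198.

λ̂_MAP = 0.198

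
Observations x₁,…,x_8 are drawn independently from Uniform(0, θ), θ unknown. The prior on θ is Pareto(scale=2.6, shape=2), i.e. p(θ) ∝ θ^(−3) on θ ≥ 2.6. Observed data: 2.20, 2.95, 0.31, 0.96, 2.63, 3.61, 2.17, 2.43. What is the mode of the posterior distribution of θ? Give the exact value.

The Uniform(0, θ) likelihood is θ^(−n) for θ ≥ max(xᵢ), zero otherwise. Here max(xᵢ) = 3.61.
Posterior ∝ θ^(−3) · θ^(−8) = θ^(−11) on θ ≥ max(2.6, 3.61) = 3.61.
This density is strictly decreasing in θ, so the posterior mode lies at the lower boundary of the support.

θ̂_MAP = 3.61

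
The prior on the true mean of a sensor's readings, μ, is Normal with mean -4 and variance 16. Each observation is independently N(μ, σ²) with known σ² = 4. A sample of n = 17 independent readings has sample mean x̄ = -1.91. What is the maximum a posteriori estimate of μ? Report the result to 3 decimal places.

μ̂_MAP = -1.940

n = 17, x̄ = -1.91.
For a Normal prior and Normal likelihood with known variance, the posterior is Normal; its mode equals its mean, the precision-weighted average.
Prior precision 1/σ₀² = 1/16 = 0.0625; data precision n/σ² = 17/4 = 4.25.
μ̂ = (0.0625·(-4) + 4.25·(-1.91)) / (0.0625 + 4.25) = (-8.3675)/4.3125 = -3347/1725 ≈ -1.940.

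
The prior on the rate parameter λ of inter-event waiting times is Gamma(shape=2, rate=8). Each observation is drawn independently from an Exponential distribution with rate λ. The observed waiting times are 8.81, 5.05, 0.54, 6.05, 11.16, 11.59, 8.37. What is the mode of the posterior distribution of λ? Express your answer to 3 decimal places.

λ̂_MAP = 0.134

The Exponential(rate=λ) likelihood is ∝ λ^n e^(−λΣtᵢ). Here n = 7 and Σtᵢ = 8.81 + 5.05 + 0.54 + 6.05 + 11.16 + 11.59 + 8.37 = 51.57.
Posterior ∝ λe^(−8λ) · λ^7e^(−51.57λ) = λ^8e^(−59.57λ), i.e. Gamma(9, 59.57).
Mode = (a−1)/b = 8/59.57 ≈ 0.134.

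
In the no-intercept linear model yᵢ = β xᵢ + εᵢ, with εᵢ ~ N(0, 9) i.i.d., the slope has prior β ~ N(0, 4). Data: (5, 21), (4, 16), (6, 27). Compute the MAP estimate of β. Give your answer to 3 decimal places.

β̂_MAP = 4.177

log p(β | y) = −Σ(yᵢ − βxᵢ)²/(2·9) − β²/(2·4) + const.
Setting the derivative to zero: Σxᵢ(yᵢ − βxᵢ)/9 − β/4 = 0, so β = Σxᵢyᵢ / (Σxᵢ² + σ²/τ²).
Σxᵢyᵢ = 5·21 + 4·16 + 6·27 = 331; Σxᵢ² = 77; σ²/τ² = 2.25.
β̂_MAP = 331 / (77 + 2.25) = 331/79.25 ≈ 4.177.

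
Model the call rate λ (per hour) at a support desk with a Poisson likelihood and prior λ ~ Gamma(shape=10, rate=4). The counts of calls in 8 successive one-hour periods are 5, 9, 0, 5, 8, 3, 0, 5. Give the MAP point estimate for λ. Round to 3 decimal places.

Σxᵢ = 5+9+0+5+8+3+0+5 = 35, with n = 8.
Posterior ∝ λ^9e^(−4λ) · λ^35e^(−8λ) = λ^44e^(−12λ), i.e. Gamma(shape=45, rate=12).
The mode of a Gamma(a, b) with a ≥ 1 (shape–rate) is (a−1)/b = 44/12 ≈ 3.667.

λ̂_MAP = 3.667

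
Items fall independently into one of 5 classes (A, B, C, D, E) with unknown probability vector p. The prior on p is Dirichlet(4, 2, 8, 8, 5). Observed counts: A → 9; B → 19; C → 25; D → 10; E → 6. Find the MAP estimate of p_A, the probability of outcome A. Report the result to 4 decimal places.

MAP estimate of p_A = 0.1319

The posterior is Dirichlet(αᵢ + nᵢ) = Dirichlet(13, 21, 33, 18, 11).
For a Dirichlet(a₁,…,a_K) with all aᵢ > 1, the mode has j-th component (aⱼ − 1)/(Σaᵢ − K).
Here Σaᵢ = 96 and K = 5, so p_A = (13 − 1)/(96 − 5) = 12/91 ≈ 0.1319.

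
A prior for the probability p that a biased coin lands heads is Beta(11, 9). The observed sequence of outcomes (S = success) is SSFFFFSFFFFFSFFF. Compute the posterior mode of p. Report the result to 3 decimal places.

p̂_MAP = 0.412

Prior: Beta(11, 9).
Data: 4 successes in 16 trials (from the sequence). The binomial likelihood contributes p^4(1−p)^12, so the posterior is Beta(11+4, 9+12) = Beta(15, 21).
For Beta(a, b) with a, b > 1 the mode is (a−1)/(a+b−2) = 14/34 ≈ 0.412.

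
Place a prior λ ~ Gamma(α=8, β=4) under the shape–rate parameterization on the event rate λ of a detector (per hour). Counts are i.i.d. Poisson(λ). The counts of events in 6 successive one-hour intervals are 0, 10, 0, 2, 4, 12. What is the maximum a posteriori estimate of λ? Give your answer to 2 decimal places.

Σxᵢ = 0+10+0+2+4+12 = 28, with n = 6.
Posterior ∝ λ^7e^(−4λ) · λ^28e^(−6λ) = λ^35e^(−10λ), i.e. Gamma(shape=36, rate=10).
The mode of a Gamma(a, b) with a ≥ 1 (shape–rate) is (a−1)/b = 35/10 ≈ 3.50.

λ̂_MAP = 3.50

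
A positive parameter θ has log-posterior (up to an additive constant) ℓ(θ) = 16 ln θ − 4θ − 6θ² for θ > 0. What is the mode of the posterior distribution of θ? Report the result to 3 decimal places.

θ̂_MAP = 1.000

ℓ'(θ) = 16/θ − 4 − 12θ. Setting this to zero and multiplying by θ: 12θ² + 4θ − 16 = 0.
θ = (−4 + √(4² + 4·12·16)) / (2·12) = (−4 + √784) / 24 = (−4 + 28)/24 = 1.
ℓ''(θ) = −16/θ² − 12 < 0, confirming a maximum.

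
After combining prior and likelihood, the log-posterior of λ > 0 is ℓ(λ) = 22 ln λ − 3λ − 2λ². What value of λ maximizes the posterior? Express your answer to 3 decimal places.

λ̂_MAP = 2.000

ℓ'(λ) = 22/λ − 3 − 4λ. Setting this to zero and multiplying by λ: 4λ² + 3λ − 22 = 0.
λ = (−3 + √(3² + 4·4·22)) / (2·4) = (−3 + √361) / 8 = (−3 + 19)/8 = 2.
ℓ''(λ) = −22/λ² − 4 < 0, confirming a maximum.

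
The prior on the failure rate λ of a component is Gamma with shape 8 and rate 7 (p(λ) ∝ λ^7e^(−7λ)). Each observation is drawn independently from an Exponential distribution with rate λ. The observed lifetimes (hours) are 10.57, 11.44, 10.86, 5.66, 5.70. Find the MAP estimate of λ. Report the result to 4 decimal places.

λ̂_MAP = 0.2342

The Exponential(rate=λ) likelihood is ∝ λ^n e^(−λΣtᵢ). Here n = 5 and Σtᵢ = 10.57 + 11.44 + 10.86 + 5.66 + 5.70 = 44.23.
Posterior ∝ λ^7e^(−7λ) · λ^5e^(−44.23λ) = λ^12e^(−51.23λ), i.e. Gamma(13, 51.23).
Mode = (a−1)/b = 12/51.23 ≈ 0.2342.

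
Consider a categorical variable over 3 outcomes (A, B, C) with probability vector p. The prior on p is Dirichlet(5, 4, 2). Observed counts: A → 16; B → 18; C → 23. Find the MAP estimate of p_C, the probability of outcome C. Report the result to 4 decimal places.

The posterior is Dirichlet(αᵢ + nᵢ) = Dirichlet(21, 22, 25).
For a Dirichlet(a₁,…,a_K) with all aᵢ > 1, the mode has j-th component (aⱼ − 1)/(Σaᵢ − K).
Here Σaᵢ = 68 and K = 3, so p_C = (25 − 1)/(68 − 3) = 24/65 ≈ 0.3692.

MAP estimate of p_C = 0.3692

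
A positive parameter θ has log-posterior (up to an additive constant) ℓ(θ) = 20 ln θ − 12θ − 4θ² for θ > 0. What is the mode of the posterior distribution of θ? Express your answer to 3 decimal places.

ℓ'(θ) = 20/θ − 12 − 8θ. Setting this to zero and multiplying by θ: 8θ² + 12θ − 20 = 0.
θ = (−12 + √(12² + 4·8·20)) / (2·8) = (−12 + √784) / 16 = (−12 + 28)/16 = 1.
ℓ''(θ) = −20/θ² − 8 < 0, confirming a maximum.

θ̂_MAP = 1.000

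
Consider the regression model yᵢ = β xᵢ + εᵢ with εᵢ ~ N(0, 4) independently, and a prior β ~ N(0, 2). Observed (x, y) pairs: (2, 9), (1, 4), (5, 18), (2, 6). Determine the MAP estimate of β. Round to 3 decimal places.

log p(β | y) = −Σ(yᵢ − βxᵢ)²/(2·4) − β²/(2·2) + const.
Setting the derivative to zero: Σxᵢ(yᵢ − βxᵢ)/4 − β/2 = 0, so β = Σxᵢyᵢ / (Σxᵢ² + σ²/τ²).
Σxᵢyᵢ = 2·9 + 1·4 + 5·18 + 2·6 = 124; Σxᵢ² = 34; σ²/τ² = 2.
β̂_MAP = 124 / (34 + 2) = 124/36 ≈ 3.444.

β̂_MAP = 3.444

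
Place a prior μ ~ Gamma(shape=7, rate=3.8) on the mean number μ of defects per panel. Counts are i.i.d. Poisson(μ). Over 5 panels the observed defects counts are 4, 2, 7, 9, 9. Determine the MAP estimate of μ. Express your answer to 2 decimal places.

μ̂_MAP = 4.20

Σxᵢ = 4+2+7+9+9 = 31, with n = 5.
Posterior ∝ μ^6e^(−3.8μ) · μ^31e^(−5μ) = μ^37e^(−8.8μ), i.e. Gamma(shape=38, rate=8.8).
The mode of a Gamma(a, b) with a ≥ 1 (shape–rate) is (a−1)/b = 37/8.8 ≈ 4.20.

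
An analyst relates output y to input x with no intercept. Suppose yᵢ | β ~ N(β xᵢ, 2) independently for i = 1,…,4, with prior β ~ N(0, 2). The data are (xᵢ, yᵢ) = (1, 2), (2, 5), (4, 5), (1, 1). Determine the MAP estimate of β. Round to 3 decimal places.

log p(β | y) = −Σ(yᵢ − βxᵢ)²/(2·2) − β²/(2·2) + const.
Setting the derivative to zero: Σxᵢ(yᵢ − βxᵢ)/2 − β/2 = 0, so β = Σxᵢyᵢ / (Σxᵢ² + σ²/τ²).
Σxᵢyᵢ = 1·2 + 2·5 + 4·5 + 1·1 = 33; Σxᵢ² = 22; σ²/τ² = 1.
β̂_MAP = 33 / (22 + 1) = 33/23 ≈ 1.435.

β̂_MAP = 1.435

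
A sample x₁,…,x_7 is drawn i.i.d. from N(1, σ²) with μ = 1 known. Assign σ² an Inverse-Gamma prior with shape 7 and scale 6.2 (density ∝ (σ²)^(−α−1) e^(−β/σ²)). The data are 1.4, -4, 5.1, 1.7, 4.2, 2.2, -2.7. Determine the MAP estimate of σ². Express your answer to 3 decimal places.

σ̂²_MAP = 3.488

Sum of squared deviations about the known mean: SS = (1.4−1)² + (-4−1)² + (5.1−1)² + (1.7−1)² + (4.2−1)² + (2.2−1)² + (-2.7−1)² = 67.83.
The Normal likelihood contributes (σ²)^(−n/2) exp(−SS/(2σ²)), so the posterior is Inverse-Gamma(α + n/2, β + SS/2) = Inverse-Gamma(10.5, 40.115).
The mode of Inverse-Gamma(a, b) is b/(a+1) = 40.115/11.5 ≈ 3.488.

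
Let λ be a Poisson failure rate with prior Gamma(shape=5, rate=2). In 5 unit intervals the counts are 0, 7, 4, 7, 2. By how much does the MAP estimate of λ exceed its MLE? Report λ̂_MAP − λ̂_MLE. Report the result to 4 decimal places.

Σxᵢ = 20. Posterior is Gamma(25, 7); MAP = (25−1)/7 = 24/7 ≈ 3.42857.
MLE = x̄ = 20/5 ≈ 4.00000.
Difference = 24/7 − 20/5 = -4/7 ≈ -0.5714.

MAP − MLE = -0.5714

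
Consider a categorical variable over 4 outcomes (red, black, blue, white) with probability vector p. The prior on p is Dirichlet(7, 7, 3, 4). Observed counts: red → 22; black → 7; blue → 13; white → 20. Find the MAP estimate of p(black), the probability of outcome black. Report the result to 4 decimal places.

The posterior is Dirichlet(αᵢ + nᵢ) = Dirichlet(29, 14, 16, 24).
For a Dirichlet(a₁,…,a_K) with all aᵢ > 1, the mode has j-th component (aⱼ − 1)/(Σaᵢ − K).
Here Σaᵢ = 83 and K = 4, so p(black) = (14 − 1)/(83 − 4) = 13/79 ≈ 0.1646.

MAP estimate of p(black) = 0.1646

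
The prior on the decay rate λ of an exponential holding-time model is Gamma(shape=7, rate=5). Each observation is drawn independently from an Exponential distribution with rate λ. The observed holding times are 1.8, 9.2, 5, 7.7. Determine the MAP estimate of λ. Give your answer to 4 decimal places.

λ̂_MAP = 0.3484

The Exponential(rate=λ) likelihood is ∝ λ^n e^(−λΣtᵢ). Here n = 4 and Σtᵢ = 1.8 + 9.2 + 5 + 7.7 = 23.7.
Posterior ∝ λ^6e^(−5λ) · λ^4e^(−23.7λ) = λ^10e^(−28.7λ), i.e. Gamma(11, 28.7).
Mode = (a−1)/b = 10/28.7 ≈ 0.3484.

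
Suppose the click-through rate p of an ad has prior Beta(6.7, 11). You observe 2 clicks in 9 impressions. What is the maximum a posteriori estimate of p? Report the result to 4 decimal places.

p̂_MAP = 0.3117

Prior: Beta(6.7, 11).
Data: 2 successes in 9 trials. The binomial likelihood contributes p^2(1−p)^7, so the posterior is Beta(6.7+2, 11+7) = Beta(8.7, 18).
For Beta(a, b) with a, b > 1 the mode is (a−1)/(a+b−2) = 7.7/24.7 ≈ 0.3117.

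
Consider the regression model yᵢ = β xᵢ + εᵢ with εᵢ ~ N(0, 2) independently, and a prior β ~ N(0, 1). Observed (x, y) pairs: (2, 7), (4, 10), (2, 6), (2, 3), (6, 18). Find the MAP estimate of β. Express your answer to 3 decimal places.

log p(β | y) = −Σ(yᵢ − βxᵢ)²/(2·2) − β²/(2·1) + const.
Setting the derivative to zero: Σxᵢ(yᵢ − βxᵢ)/2 − β/1 = 0, so β = Σxᵢyᵢ / (Σxᵢ² + σ²/τ²).
Σxᵢyᵢ = 2·7 + 4·10 + 2·6 + 2·3 + 6·18 = 180; Σxᵢ² = 64; σ²/τ² = 2.
β̂_MAP = 180 / (64 + 2) = 180/66 ≈ 2.727.

β̂_MAP = 2.727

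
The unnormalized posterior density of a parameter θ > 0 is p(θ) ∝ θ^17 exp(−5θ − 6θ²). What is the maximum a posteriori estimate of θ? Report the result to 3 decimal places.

ℓ'(θ) = 17/θ − 5 − 12θ. Setting this to zero and multiplying by θ: 12θ² + 5θ − 17 = 0.
θ = (−5 + √(5² + 4·12·17)) / (2·12) = (−5 + √841) / 24 = (−5 + 29)/24 = 1.
ℓ''(θ) = −17/θ² − 12 < 0, confirming a maximum.

θ̂_MAP = 1.000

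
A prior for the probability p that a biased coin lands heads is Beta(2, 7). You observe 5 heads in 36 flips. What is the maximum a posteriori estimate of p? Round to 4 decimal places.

Prior: Beta(2, 7).
Data: 5 successes in 36 trials. The binomial likelihood contributes p^5(1−p)^31, so the posterior is Beta(2+5, 7+31) = Beta(7, 38).
For Beta(a, b) with a, b > 1 the mode is (a−1)/(a+b−2) = 6/43 ≈ 0.1395.

p̂_MAP = 0.1395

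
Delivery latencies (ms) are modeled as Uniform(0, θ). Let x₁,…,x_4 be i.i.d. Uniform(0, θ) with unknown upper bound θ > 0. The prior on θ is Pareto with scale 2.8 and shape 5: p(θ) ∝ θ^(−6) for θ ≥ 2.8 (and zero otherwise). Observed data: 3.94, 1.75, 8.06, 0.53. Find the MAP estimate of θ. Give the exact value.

θ̂_MAP = 8.06

The Uniform(0, θ) likelihood is θ^(−n) for θ ≥ max(xᵢ), zero otherwise. Here max(xᵢ) = 8.06.
Posterior ∝ θ^(−6) · θ^(−4) = θ^(−10) on θ ≥ max(2.8, 8.06) = 8.06.
This density is strictly decreasing in θ, so the posterior mode lies at the lower boundary of the support.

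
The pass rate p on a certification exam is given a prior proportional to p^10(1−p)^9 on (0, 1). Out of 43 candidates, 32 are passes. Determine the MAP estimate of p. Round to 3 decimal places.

The prior density ∝ p^10(1−p)^9 is the kernel of Beta(11, 10).
Data: 32 successes in 43 trials. The binomial likelihood contributes p^32(1−p)^11, so the posterior is Beta(11+32, 10+11) = Beta(43, 21).
For Beta(a, b) with a, b > 1 the mode is (a−1)/(a+b−2) = 42/62 ≈ 0.677.

p̂_MAP = 0.677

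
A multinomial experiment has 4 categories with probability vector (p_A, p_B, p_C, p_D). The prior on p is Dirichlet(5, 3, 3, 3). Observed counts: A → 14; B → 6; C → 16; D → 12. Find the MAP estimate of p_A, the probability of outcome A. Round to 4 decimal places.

MAP estimate of p_A = 0.3103

The posterior is Dirichlet(αᵢ + nᵢ) = Dirichlet(19, 9, 19, 15).
For a Dirichlet(a₁,…,a_K) with all aᵢ > 1, the mode has j-th component (aⱼ − 1)/(Σaᵢ − K).
Here Σaᵢ = 62 and K = 4, so p_A = (19 − 1)/(62 − 4) = 18/58 ≈ 0.3103.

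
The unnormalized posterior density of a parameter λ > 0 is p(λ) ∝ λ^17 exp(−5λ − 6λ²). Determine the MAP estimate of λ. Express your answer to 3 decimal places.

λ̂_MAP = 1.000

ℓ'(λ) = 17/λ − 5 − 12λ. Setting this to zero and multiplying by λ: 12λ² + 5λ − 17 = 0.
λ = (−5 + √(5² + 4·12·17)) / (2·12) = (−5 + √841) / 24 = (−5 + 29)/24 = 1.
ℓ''(λ) = −17/λ² − 12 < 0, confirming a maximum.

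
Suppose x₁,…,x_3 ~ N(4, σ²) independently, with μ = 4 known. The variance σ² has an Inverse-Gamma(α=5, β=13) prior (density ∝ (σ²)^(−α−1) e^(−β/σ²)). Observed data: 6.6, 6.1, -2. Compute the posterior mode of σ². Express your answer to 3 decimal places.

Sum of squared deviations about the known mean: SS = (6.6−4)² + (6.1−4)² + (-2−4)² = 47.17.
The Normal likelihood contributes (σ²)^(−n/2) exp(−SS/(2σ²)), so the posterior is Inverse-Gamma(α + n/2, β + SS/2) = Inverse-Gamma(6.5, 36.585).
The mode of Inverse-Gamma(a, b) is b/(a+1) = 36.585/7.5 ≈ 4.878.

σ̂²_MAP = 4.878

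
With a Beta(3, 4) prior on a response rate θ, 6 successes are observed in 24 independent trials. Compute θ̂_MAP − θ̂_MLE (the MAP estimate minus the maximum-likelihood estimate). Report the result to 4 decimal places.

Posterior is Beta(9, 22); MAP = (9−1)/(31−2) = 8/29 ≈ 0.27586.
MLE ignores the prior: θ̂_MLE = k/n = 6/24 ≈ 0.25000.
Difference = 8/29 − 6/24 = 3/116 ≈ 0.0259.

MAP − MLE = 0.0259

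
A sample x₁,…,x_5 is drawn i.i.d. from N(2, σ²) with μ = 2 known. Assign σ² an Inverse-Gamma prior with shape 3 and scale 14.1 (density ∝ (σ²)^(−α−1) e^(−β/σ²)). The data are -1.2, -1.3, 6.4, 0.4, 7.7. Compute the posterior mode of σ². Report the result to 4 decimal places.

σ̂²_MAP = 7.9800

Sum of squared deviations about the known mean: SS = (-1.2−2)² + (-1.3−2)² + (6.4−2)² + (0.4−2)² + (7.7−2)² = 75.54.
The Normal likelihood contributes (σ²)^(−n/2) exp(−SS/(2σ²)), so the posterior is Inverse-Gamma(α + n/2, β + SS/2) = Inverse-Gamma(5.5, 51.87).
The mode of Inverse-Gamma(a, b) is b/(a+1) = 51.87/6.5 ≈ 7.9800.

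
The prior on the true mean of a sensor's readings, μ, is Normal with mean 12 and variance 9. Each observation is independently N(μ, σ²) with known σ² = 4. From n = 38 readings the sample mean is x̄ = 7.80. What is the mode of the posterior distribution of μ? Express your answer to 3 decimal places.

μ̂_MAP = 7.849

n = 38, x̄ = 7.80.
For a Normal prior and Normal likelihood with known variance, the posterior is Normal; its mode equals its mean, the precision-weighted average.
Prior precision 1/σ₀² = 1/9; data precision n/σ² = 38/4 = 9.5.
μ̂ = ((1/9)·12 + 9.5·7.8) / (1/9 + 9.5) = (2263/30)/(173/18) = 6789/865 ≈ 7.849.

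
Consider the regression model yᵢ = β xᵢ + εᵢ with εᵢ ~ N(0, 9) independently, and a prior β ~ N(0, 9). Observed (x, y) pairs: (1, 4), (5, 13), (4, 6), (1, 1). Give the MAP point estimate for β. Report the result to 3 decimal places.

β̂_MAP = 2.136

log p(β | y) = −Σ(yᵢ − βxᵢ)²/(2·9) − β²/(2·9) + const.
Setting the derivative to zero: Σxᵢ(yᵢ − βxᵢ)/9 − β/9 = 0, so β = Σxᵢyᵢ / (Σxᵢ² + σ²/τ²).
Σxᵢyᵢ = 1·4 + 5·13 + 4·6 + 1·1 = 94; Σxᵢ² = 43; σ²/τ² = 1.
β̂_MAP = 94 / (43 + 1) = 94/44 ≈ 2.136.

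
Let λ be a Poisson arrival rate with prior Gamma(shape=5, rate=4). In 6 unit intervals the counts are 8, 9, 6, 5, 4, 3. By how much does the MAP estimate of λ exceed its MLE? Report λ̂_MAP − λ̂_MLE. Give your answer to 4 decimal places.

Σxᵢ = 35. Posterior is Gamma(40, 10); MAP = (40−1)/10 = 39/10 ≈ 3.90000.
MLE = x̄ = 35/6 ≈ 5.83333.
Difference = 39/10 − 35/6 = -29/15 ≈ -1.9333.

MAP − MLE = -1.9333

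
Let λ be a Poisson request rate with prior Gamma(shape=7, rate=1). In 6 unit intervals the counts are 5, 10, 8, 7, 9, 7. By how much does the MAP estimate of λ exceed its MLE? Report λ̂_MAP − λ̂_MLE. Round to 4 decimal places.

MAP − MLE = -0.2381

Σxᵢ = 46. Posterior is Gamma(53, 7); MAP = (53−1)/7 = 52/7 ≈ 7.42857.
MLE = x̄ = 46/6 ≈ 7.66667.
Difference = 52/7 − 46/6 = -5/21 ≈ -0.2381.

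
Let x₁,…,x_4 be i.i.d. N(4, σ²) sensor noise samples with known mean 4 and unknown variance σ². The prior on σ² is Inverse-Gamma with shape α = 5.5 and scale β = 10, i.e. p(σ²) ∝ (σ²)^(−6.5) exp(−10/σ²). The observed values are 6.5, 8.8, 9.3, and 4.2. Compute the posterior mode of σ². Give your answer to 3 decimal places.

σ̂²_MAP = 4.554

Sum of squared deviations about the known mean: SS = (6.5−4)² + (8.8−4)² + (9.3−4)² + (4.2−4)² = 57.42.
The Normal likelihood contributes (σ²)^(−n/2) exp(−SS/(2σ²)), so the posterior is Inverse-Gamma(α + n/2, β + SS/2) = Inverse-Gamma(7.5, 38.71).
The mode of Inverse-Gamma(a, b) is b/(a+1) = 38.71/8.5 ≈ 4.554.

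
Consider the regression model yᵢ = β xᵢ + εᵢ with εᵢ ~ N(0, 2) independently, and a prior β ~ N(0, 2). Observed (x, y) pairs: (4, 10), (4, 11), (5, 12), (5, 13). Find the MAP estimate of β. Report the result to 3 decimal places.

log p(β | y) = −Σ(yᵢ − βxᵢ)²/(2·2) − β²/(2·2) + const.
Setting the derivative to zero: Σxᵢ(yᵢ − βxᵢ)/2 − β/2 = 0, so β = Σxᵢyᵢ / (Σxᵢ² + σ²/τ²).
Σxᵢyᵢ = 4·10 + 4·11 + 5·12 + 5·13 = 209; Σxᵢ² = 82; σ²/τ² = 1.
β̂_MAP = 209 / (82 + 1) = 209/83 ≈ 2.518.

β̂_MAP = 2.518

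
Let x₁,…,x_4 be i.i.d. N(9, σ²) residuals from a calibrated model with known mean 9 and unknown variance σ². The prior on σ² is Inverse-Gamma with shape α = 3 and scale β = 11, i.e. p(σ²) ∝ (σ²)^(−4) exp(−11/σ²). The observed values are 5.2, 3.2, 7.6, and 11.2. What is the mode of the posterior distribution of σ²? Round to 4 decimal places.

Sum of squared deviations about the known mean: SS = (5.2−9)² + (3.2−9)² + (7.6−9)² + (11.2−9)² = 54.88.
The Normal likelihood contributes (σ²)^(−n/2) exp(−SS/(2σ²)), so the posterior is Inverse-Gamma(α + n/2, β + SS/2) = Inverse-Gamma(5, 38.44).
The mode of Inverse-Gamma(a, b) is b/(a+1) = 38.44/6 ≈ 6.4067.

σ̂²_MAP = 6.4067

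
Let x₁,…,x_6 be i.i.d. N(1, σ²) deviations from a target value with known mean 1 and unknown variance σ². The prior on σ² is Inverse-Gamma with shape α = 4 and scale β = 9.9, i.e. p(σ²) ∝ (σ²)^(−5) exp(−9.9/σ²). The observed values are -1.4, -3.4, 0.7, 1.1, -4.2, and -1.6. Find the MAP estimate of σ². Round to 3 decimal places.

Sum of squared deviations about the known mean: SS = (-1.4−1)² + (-3.4−1)² + (0.7−1)² + (1.1−1)² + (-4.2−1)² + (-1.6−1)² = 59.02.
The Normal likelihood contributes (σ²)^(−n/2) exp(−SS/(2σ²)), so the posterior is Inverse-Gamma(α + n/2, β + SS/2) = Inverse-Gamma(7, 39.41).
The mode of Inverse-Gamma(a, b) is b/(a+1) = 39.41/8 ≈ 4.926.

σ̂²_MAP = 4.926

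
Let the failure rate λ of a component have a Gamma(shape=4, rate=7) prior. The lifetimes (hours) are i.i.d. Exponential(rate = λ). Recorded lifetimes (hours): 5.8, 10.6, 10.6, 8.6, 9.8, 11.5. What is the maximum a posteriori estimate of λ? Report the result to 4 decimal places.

λ̂_MAP = 0.1408

The Exponential(rate=λ) likelihood is ∝ λ^n e^(−λΣtᵢ). Here n = 6 and Σtᵢ = 5.8 + 10.6 + 10.6 + 8.6 + 9.8 + 11.5 = 56.9.
Posterior ∝ λ^3e^(−7λ) · λ^6e^(−56.9λ) = λ^9e^(−63.9λ), i.e. Gamma(10, 63.9).
Mode = (a−1)/b = 9/63.9 ≈ 0.1408.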